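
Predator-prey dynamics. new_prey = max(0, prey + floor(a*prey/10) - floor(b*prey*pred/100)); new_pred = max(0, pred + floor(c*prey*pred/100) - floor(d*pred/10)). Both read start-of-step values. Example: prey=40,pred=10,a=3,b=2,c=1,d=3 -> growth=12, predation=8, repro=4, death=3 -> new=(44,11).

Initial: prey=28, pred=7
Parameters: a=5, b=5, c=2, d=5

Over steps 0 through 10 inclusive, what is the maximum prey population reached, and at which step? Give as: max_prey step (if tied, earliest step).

Answer: 42 3

Derivation:
Step 1: prey: 28+14-9=33; pred: 7+3-3=7
Step 2: prey: 33+16-11=38; pred: 7+4-3=8
Step 3: prey: 38+19-15=42; pred: 8+6-4=10
Step 4: prey: 42+21-21=42; pred: 10+8-5=13
Step 5: prey: 42+21-27=36; pred: 13+10-6=17
Step 6: prey: 36+18-30=24; pred: 17+12-8=21
Step 7: prey: 24+12-25=11; pred: 21+10-10=21
Step 8: prey: 11+5-11=5; pred: 21+4-10=15
Step 9: prey: 5+2-3=4; pred: 15+1-7=9
Step 10: prey: 4+2-1=5; pred: 9+0-4=5
Max prey = 42 at step 3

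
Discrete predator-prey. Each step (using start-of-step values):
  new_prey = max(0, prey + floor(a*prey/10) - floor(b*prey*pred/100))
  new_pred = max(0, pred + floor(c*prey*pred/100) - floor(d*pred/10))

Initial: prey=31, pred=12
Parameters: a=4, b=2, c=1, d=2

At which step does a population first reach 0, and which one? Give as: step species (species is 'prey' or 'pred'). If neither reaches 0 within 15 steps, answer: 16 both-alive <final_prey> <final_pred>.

Answer: 16 both-alive 4 13

Derivation:
Step 1: prey: 31+12-7=36; pred: 12+3-2=13
Step 2: prey: 36+14-9=41; pred: 13+4-2=15
Step 3: prey: 41+16-12=45; pred: 15+6-3=18
Step 4: prey: 45+18-16=47; pred: 18+8-3=23
Step 5: prey: 47+18-21=44; pred: 23+10-4=29
Step 6: prey: 44+17-25=36; pred: 29+12-5=36
Step 7: prey: 36+14-25=25; pred: 36+12-7=41
Step 8: prey: 25+10-20=15; pred: 41+10-8=43
Step 9: prey: 15+6-12=9; pred: 43+6-8=41
Step 10: prey: 9+3-7=5; pred: 41+3-8=36
Step 11: prey: 5+2-3=4; pred: 36+1-7=30
Step 12: prey: 4+1-2=3; pred: 30+1-6=25
Step 13: prey: 3+1-1=3; pred: 25+0-5=20
Step 14: prey: 3+1-1=3; pred: 20+0-4=16
Step 15: prey: 3+1-0=4; pred: 16+0-3=13
No extinction within 15 steps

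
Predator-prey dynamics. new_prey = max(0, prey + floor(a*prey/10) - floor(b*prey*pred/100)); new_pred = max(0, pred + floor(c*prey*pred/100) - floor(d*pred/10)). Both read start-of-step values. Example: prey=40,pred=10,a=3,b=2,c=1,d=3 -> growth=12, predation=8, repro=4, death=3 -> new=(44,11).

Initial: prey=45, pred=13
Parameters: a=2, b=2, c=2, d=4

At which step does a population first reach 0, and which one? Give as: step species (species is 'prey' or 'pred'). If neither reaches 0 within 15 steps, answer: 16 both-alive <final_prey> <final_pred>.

Answer: 16 both-alive 2 2

Derivation:
Step 1: prey: 45+9-11=43; pred: 13+11-5=19
Step 2: prey: 43+8-16=35; pred: 19+16-7=28
Step 3: prey: 35+7-19=23; pred: 28+19-11=36
Step 4: prey: 23+4-16=11; pred: 36+16-14=38
Step 5: prey: 11+2-8=5; pred: 38+8-15=31
Step 6: prey: 5+1-3=3; pred: 31+3-12=22
Step 7: prey: 3+0-1=2; pred: 22+1-8=15
Step 8: prey: 2+0-0=2; pred: 15+0-6=9
Step 9: prey: 2+0-0=2; pred: 9+0-3=6
Step 10: prey: 2+0-0=2; pred: 6+0-2=4
Step 11: prey: 2+0-0=2; pred: 4+0-1=3
Step 12: prey: 2+0-0=2; pred: 3+0-1=2
Step 13: prey: 2+0-0=2; pred: 2+0-0=2
Steps 14-15: state stable at prey=2, pred=2 (no change)
No extinction within 15 steps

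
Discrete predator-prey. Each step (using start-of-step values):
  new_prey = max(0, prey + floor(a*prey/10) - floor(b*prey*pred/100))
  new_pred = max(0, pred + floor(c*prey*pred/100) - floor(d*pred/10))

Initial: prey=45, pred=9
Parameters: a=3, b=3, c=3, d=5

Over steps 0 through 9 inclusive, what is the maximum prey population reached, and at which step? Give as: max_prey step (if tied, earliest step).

Step 1: prey: 45+13-12=46; pred: 9+12-4=17
Step 2: prey: 46+13-23=36; pred: 17+23-8=32
Step 3: prey: 36+10-34=12; pred: 32+34-16=50
Step 4: prey: 12+3-18=0; pred: 50+18-25=43
Step 5: prey: 0+0-0=0; pred: 43+0-21=22
Step 6: prey: 0+0-0=0; pred: 22+0-11=11
Step 7: prey: 0+0-0=0; pred: 11+0-5=6
Step 8: prey: 0+0-0=0; pred: 6+0-3=3
Step 9: prey: 0+0-0=0; pred: 3+0-1=2
Max prey = 46 at step 1

Answer: 46 1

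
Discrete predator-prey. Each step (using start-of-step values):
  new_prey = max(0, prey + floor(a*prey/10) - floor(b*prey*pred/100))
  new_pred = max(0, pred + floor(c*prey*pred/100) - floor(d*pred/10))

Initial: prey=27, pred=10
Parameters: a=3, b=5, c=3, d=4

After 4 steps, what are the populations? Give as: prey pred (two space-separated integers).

Step 1: prey: 27+8-13=22; pred: 10+8-4=14
Step 2: prey: 22+6-15=13; pred: 14+9-5=18
Step 3: prey: 13+3-11=5; pred: 18+7-7=18
Step 4: prey: 5+1-4=2; pred: 18+2-7=13

Answer: 2 13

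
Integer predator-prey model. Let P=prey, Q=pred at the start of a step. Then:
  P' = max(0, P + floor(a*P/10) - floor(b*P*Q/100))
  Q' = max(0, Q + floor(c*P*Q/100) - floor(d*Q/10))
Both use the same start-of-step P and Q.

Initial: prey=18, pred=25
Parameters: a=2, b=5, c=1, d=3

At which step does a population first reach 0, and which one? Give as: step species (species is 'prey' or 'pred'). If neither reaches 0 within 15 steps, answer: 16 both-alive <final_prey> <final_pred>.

Step 1: prey: 18+3-22=0; pred: 25+4-7=22
First extinction: prey at step 1

Answer: 1 prey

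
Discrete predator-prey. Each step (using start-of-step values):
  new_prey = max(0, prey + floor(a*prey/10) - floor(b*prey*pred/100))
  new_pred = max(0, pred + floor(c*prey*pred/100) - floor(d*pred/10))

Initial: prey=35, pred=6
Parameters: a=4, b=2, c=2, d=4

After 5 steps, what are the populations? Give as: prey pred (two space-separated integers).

Step 1: prey: 35+14-4=45; pred: 6+4-2=8
Step 2: prey: 45+18-7=56; pred: 8+7-3=12
Step 3: prey: 56+22-13=65; pred: 12+13-4=21
Step 4: prey: 65+26-27=64; pred: 21+27-8=40
Step 5: prey: 64+25-51=38; pred: 40+51-16=75

Answer: 38 75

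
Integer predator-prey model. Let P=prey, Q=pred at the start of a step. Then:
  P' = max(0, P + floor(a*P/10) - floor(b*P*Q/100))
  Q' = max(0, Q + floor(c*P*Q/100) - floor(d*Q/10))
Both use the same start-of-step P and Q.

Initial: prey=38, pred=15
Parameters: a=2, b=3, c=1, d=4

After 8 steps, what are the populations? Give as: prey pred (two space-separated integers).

Step 1: prey: 38+7-17=28; pred: 15+5-6=14
Step 2: prey: 28+5-11=22; pred: 14+3-5=12
Step 3: prey: 22+4-7=19; pred: 12+2-4=10
Step 4: prey: 19+3-5=17; pred: 10+1-4=7
Step 5: prey: 17+3-3=17; pred: 7+1-2=6
Step 6: prey: 17+3-3=17; pred: 6+1-2=5
Step 7: prey: 17+3-2=18; pred: 5+0-2=3
Step 8: prey: 18+3-1=20; pred: 3+0-1=2

Answer: 20 2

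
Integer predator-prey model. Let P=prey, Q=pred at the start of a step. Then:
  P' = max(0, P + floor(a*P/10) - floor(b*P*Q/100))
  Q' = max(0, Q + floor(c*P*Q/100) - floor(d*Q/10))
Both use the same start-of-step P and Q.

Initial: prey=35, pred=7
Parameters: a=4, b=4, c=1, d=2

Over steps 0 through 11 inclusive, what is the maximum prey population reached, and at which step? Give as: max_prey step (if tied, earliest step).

Answer: 44 2

Derivation:
Step 1: prey: 35+14-9=40; pred: 7+2-1=8
Step 2: prey: 40+16-12=44; pred: 8+3-1=10
Step 3: prey: 44+17-17=44; pred: 10+4-2=12
Step 4: prey: 44+17-21=40; pred: 12+5-2=15
Step 5: prey: 40+16-24=32; pred: 15+6-3=18
Step 6: prey: 32+12-23=21; pred: 18+5-3=20
Step 7: prey: 21+8-16=13; pred: 20+4-4=20
Step 8: prey: 13+5-10=8; pred: 20+2-4=18
Step 9: prey: 8+3-5=6; pred: 18+1-3=16
Step 10: prey: 6+2-3=5; pred: 16+0-3=13
Step 11: prey: 5+2-2=5; pred: 13+0-2=11
Max prey = 44 at step 2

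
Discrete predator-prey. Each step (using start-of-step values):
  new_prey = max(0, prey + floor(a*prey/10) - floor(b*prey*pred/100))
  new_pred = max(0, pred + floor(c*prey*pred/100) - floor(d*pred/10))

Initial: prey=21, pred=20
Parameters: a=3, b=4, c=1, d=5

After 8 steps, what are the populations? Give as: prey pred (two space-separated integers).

Step 1: prey: 21+6-16=11; pred: 20+4-10=14
Step 2: prey: 11+3-6=8; pred: 14+1-7=8
Step 3: prey: 8+2-2=8; pred: 8+0-4=4
Step 4: prey: 8+2-1=9; pred: 4+0-2=2
Step 5: prey: 9+2-0=11; pred: 2+0-1=1
Step 6: prey: 11+3-0=14; pred: 1+0-0=1
Step 7: prey: 14+4-0=18; pred: 1+0-0=1
Step 8: prey: 18+5-0=23; pred: 1+0-0=1

Answer: 23 1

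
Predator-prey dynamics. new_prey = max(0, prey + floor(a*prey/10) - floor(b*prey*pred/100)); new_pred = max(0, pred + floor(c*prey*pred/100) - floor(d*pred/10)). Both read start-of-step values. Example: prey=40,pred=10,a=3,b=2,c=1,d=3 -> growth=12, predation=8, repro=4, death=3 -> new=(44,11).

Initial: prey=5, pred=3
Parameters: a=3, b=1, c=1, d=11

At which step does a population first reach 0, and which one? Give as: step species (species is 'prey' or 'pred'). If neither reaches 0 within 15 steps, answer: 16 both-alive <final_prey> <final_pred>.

Step 1: prey: 5+1-0=6; pred: 3+0-3=0
First extinction: pred at step 1

Answer: 1 pred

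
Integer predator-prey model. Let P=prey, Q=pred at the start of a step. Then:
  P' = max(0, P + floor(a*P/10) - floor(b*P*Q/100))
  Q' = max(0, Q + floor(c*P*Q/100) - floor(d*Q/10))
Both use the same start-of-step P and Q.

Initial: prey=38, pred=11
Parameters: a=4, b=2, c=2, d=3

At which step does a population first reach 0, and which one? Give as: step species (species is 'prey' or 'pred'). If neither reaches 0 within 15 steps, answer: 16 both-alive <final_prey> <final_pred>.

Step 1: prey: 38+15-8=45; pred: 11+8-3=16
Step 2: prey: 45+18-14=49; pred: 16+14-4=26
Step 3: prey: 49+19-25=43; pred: 26+25-7=44
Step 4: prey: 43+17-37=23; pred: 44+37-13=68
Step 5: prey: 23+9-31=1; pred: 68+31-20=79
Step 6: prey: 1+0-1=0; pred: 79+1-23=57
First extinction: prey at step 6

Answer: 6 prey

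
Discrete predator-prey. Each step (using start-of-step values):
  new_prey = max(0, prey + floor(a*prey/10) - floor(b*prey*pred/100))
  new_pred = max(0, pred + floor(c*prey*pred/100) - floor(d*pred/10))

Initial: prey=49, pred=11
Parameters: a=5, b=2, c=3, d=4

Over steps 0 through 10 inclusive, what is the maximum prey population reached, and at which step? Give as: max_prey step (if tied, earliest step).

Answer: 66 2

Derivation:
Step 1: prey: 49+24-10=63; pred: 11+16-4=23
Step 2: prey: 63+31-28=66; pred: 23+43-9=57
Step 3: prey: 66+33-75=24; pred: 57+112-22=147
Step 4: prey: 24+12-70=0; pred: 147+105-58=194
Step 5: prey: 0+0-0=0; pred: 194+0-77=117
Step 6: prey: 0+0-0=0; pred: 117+0-46=71
Step 7: prey: 0+0-0=0; pred: 71+0-28=43
Step 8: prey: 0+0-0=0; pred: 43+0-17=26
Step 9: prey: 0+0-0=0; pred: 26+0-10=16
Step 10: prey: 0+0-0=0; pred: 16+0-6=10
Max prey = 66 at step 2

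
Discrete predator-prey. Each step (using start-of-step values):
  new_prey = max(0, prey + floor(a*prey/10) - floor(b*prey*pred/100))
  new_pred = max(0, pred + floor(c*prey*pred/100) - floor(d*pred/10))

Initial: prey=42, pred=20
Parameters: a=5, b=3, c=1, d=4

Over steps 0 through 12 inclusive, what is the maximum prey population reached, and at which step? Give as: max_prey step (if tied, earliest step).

Step 1: prey: 42+21-25=38; pred: 20+8-8=20
Step 2: prey: 38+19-22=35; pred: 20+7-8=19
Step 3: prey: 35+17-19=33; pred: 19+6-7=18
Step 4: prey: 33+16-17=32; pred: 18+5-7=16
Step 5: prey: 32+16-15=33; pred: 16+5-6=15
Step 6: prey: 33+16-14=35; pred: 15+4-6=13
Step 7: prey: 35+17-13=39; pred: 13+4-5=12
Step 8: prey: 39+19-14=44; pred: 12+4-4=12
Step 9: prey: 44+22-15=51; pred: 12+5-4=13
Step 10: prey: 51+25-19=57; pred: 13+6-5=14
Step 11: prey: 57+28-23=62; pred: 14+7-5=16
Step 12: prey: 62+31-29=64; pred: 16+9-6=19
Max prey = 64 at step 12

Answer: 64 12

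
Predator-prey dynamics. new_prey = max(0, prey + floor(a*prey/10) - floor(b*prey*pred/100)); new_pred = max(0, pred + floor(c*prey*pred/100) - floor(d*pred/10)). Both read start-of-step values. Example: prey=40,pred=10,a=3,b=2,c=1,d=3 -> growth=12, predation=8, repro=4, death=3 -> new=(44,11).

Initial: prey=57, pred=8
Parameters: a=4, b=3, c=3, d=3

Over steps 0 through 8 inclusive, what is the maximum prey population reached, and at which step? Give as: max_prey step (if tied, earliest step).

Step 1: prey: 57+22-13=66; pred: 8+13-2=19
Step 2: prey: 66+26-37=55; pred: 19+37-5=51
Step 3: prey: 55+22-84=0; pred: 51+84-15=120
Step 4: prey: 0+0-0=0; pred: 120+0-36=84
Step 5: prey: 0+0-0=0; pred: 84+0-25=59
Step 6: prey: 0+0-0=0; pred: 59+0-17=42
Step 7: prey: 0+0-0=0; pred: 42+0-12=30
Step 8: prey: 0+0-0=0; pred: 30+0-9=21
Max prey = 66 at step 1

Answer: 66 1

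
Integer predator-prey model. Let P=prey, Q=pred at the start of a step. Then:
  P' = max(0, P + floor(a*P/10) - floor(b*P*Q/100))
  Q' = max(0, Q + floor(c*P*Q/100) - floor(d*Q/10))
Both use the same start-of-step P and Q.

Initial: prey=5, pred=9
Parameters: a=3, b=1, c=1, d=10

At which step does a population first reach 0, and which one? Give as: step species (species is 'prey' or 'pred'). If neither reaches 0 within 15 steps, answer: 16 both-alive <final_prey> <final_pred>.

Step 1: prey: 5+1-0=6; pred: 9+0-9=0
First extinction: pred at step 1

Answer: 1 pred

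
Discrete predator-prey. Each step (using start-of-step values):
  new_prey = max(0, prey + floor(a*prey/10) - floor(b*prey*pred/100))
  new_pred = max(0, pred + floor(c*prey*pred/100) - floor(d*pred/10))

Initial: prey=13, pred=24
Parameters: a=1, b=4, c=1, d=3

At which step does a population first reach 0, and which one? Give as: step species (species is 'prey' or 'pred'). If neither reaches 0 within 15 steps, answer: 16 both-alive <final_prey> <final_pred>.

Step 1: prey: 13+1-12=2; pred: 24+3-7=20
Step 2: prey: 2+0-1=1; pred: 20+0-6=14
Step 3: prey: 1+0-0=1; pred: 14+0-4=10
Step 4: prey: 1+0-0=1; pred: 10+0-3=7
Step 5: prey: 1+0-0=1; pred: 7+0-2=5
Step 6: prey: 1+0-0=1; pred: 5+0-1=4
Step 7: prey: 1+0-0=1; pred: 4+0-1=3
Step 8: prey: 1+0-0=1; pred: 3+0-0=3
Steps 9-15: state stable at prey=1, pred=3 (no change)
No extinction within 15 steps

Answer: 16 both-alive 1 3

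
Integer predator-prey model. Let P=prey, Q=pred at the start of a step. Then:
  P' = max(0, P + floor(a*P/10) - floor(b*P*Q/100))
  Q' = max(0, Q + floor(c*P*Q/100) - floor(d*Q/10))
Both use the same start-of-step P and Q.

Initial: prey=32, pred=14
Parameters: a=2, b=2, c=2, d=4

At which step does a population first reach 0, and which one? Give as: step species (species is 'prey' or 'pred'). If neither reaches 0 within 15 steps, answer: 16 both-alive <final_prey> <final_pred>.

Answer: 16 both-alive 16 2

Derivation:
Step 1: prey: 32+6-8=30; pred: 14+8-5=17
Step 2: prey: 30+6-10=26; pred: 17+10-6=21
Step 3: prey: 26+5-10=21; pred: 21+10-8=23
Step 4: prey: 21+4-9=16; pred: 23+9-9=23
Step 5: prey: 16+3-7=12; pred: 23+7-9=21
Step 6: prey: 12+2-5=9; pred: 21+5-8=18
Step 7: prey: 9+1-3=7; pred: 18+3-7=14
Step 8: prey: 7+1-1=7; pred: 14+1-5=10
Step 9: prey: 7+1-1=7; pred: 10+1-4=7
Step 10: prey: 7+1-0=8; pred: 7+0-2=5
Step 11: prey: 8+1-0=9; pred: 5+0-2=3
Step 12: prey: 9+1-0=10; pred: 3+0-1=2
Step 13: prey: 10+2-0=12; pred: 2+0-0=2
Step 14: prey: 12+2-0=14; pred: 2+0-0=2
Step 15: prey: 14+2-0=16; pred: 2+0-0=2
No extinction within 15 steps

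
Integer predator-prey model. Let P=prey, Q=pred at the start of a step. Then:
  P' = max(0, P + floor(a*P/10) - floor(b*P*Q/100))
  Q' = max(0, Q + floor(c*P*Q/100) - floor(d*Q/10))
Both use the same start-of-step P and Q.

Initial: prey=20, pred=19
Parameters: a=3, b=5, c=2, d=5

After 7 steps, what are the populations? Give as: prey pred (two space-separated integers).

Step 1: prey: 20+6-19=7; pred: 19+7-9=17
Step 2: prey: 7+2-5=4; pred: 17+2-8=11
Step 3: prey: 4+1-2=3; pred: 11+0-5=6
Step 4: prey: 3+0-0=3; pred: 6+0-3=3
Step 5: prey: 3+0-0=3; pred: 3+0-1=2
Step 6: prey: 3+0-0=3; pred: 2+0-1=1
Step 7: prey: 3+0-0=3; pred: 1+0-0=1

Answer: 3 1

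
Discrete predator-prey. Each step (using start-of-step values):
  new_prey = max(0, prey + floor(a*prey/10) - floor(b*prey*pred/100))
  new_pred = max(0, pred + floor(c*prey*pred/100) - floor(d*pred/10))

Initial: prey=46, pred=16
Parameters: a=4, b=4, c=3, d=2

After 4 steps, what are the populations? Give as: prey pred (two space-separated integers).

Step 1: prey: 46+18-29=35; pred: 16+22-3=35
Step 2: prey: 35+14-49=0; pred: 35+36-7=64
Step 3: prey: 0+0-0=0; pred: 64+0-12=52
Step 4: prey: 0+0-0=0; pred: 52+0-10=42

Answer: 0 42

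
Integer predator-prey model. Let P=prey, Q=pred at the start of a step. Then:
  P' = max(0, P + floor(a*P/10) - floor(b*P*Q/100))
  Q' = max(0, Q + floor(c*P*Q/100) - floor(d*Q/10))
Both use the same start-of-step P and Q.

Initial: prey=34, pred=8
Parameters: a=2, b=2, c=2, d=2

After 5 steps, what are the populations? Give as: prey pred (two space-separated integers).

Step 1: prey: 34+6-5=35; pred: 8+5-1=12
Step 2: prey: 35+7-8=34; pred: 12+8-2=18
Step 3: prey: 34+6-12=28; pred: 18+12-3=27
Step 4: prey: 28+5-15=18; pred: 27+15-5=37
Step 5: prey: 18+3-13=8; pred: 37+13-7=43

Answer: 8 43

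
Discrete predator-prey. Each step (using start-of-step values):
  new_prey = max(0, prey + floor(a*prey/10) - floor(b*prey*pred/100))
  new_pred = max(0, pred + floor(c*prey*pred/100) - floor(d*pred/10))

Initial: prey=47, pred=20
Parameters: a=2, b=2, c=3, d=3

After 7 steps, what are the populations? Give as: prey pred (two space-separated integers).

Answer: 0 22

Derivation:
Step 1: prey: 47+9-18=38; pred: 20+28-6=42
Step 2: prey: 38+7-31=14; pred: 42+47-12=77
Step 3: prey: 14+2-21=0; pred: 77+32-23=86
Step 4: prey: 0+0-0=0; pred: 86+0-25=61
Step 5: prey: 0+0-0=0; pred: 61+0-18=43
Step 6: prey: 0+0-0=0; pred: 43+0-12=31
Step 7: prey: 0+0-0=0; pred: 31+0-9=22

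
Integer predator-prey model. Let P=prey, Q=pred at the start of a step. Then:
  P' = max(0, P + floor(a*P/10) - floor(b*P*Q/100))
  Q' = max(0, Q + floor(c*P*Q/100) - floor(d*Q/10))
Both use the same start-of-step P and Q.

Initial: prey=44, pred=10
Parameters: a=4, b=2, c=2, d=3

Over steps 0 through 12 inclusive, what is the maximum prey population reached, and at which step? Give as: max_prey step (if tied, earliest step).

Step 1: prey: 44+17-8=53; pred: 10+8-3=15
Step 2: prey: 53+21-15=59; pred: 15+15-4=26
Step 3: prey: 59+23-30=52; pred: 26+30-7=49
Step 4: prey: 52+20-50=22; pred: 49+50-14=85
Step 5: prey: 22+8-37=0; pred: 85+37-25=97
Step 6: prey: 0+0-0=0; pred: 97+0-29=68
Step 7: prey: 0+0-0=0; pred: 68+0-20=48
Step 8: prey: 0+0-0=0; pred: 48+0-14=34
Step 9: prey: 0+0-0=0; pred: 34+0-10=24
Step 10: prey: 0+0-0=0; pred: 24+0-7=17
Step 11: prey: 0+0-0=0; pred: 17+0-5=12
Step 12: prey: 0+0-0=0; pred: 12+0-3=9
Max prey = 59 at step 2

Answer: 59 2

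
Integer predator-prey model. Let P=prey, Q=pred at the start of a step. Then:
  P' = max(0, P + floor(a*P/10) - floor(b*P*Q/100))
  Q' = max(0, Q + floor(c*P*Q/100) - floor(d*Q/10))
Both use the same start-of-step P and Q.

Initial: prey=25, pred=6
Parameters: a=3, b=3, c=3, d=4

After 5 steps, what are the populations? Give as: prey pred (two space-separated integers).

Step 1: prey: 25+7-4=28; pred: 6+4-2=8
Step 2: prey: 28+8-6=30; pred: 8+6-3=11
Step 3: prey: 30+9-9=30; pred: 11+9-4=16
Step 4: prey: 30+9-14=25; pred: 16+14-6=24
Step 5: prey: 25+7-18=14; pred: 24+18-9=33

Answer: 14 33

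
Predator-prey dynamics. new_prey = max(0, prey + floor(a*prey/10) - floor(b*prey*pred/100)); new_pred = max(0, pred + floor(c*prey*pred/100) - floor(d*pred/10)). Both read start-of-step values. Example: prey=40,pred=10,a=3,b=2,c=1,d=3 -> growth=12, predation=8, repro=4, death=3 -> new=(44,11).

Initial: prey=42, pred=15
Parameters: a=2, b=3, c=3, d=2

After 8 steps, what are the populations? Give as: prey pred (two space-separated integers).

Answer: 0 20

Derivation:
Step 1: prey: 42+8-18=32; pred: 15+18-3=30
Step 2: prey: 32+6-28=10; pred: 30+28-6=52
Step 3: prey: 10+2-15=0; pred: 52+15-10=57
Step 4: prey: 0+0-0=0; pred: 57+0-11=46
Step 5: prey: 0+0-0=0; pred: 46+0-9=37
Step 6: prey: 0+0-0=0; pred: 37+0-7=30
Step 7: prey: 0+0-0=0; pred: 30+0-6=24
Step 8: prey: 0+0-0=0; pred: 24+0-4=20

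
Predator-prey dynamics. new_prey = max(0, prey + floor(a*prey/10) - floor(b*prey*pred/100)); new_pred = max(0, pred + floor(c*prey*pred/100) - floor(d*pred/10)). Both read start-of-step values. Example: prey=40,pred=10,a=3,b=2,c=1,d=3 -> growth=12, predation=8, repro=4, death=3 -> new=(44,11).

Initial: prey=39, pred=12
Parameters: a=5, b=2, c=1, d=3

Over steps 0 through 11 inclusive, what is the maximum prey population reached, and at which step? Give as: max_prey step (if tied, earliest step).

Answer: 78 4

Derivation:
Step 1: prey: 39+19-9=49; pred: 12+4-3=13
Step 2: prey: 49+24-12=61; pred: 13+6-3=16
Step 3: prey: 61+30-19=72; pred: 16+9-4=21
Step 4: prey: 72+36-30=78; pred: 21+15-6=30
Step 5: prey: 78+39-46=71; pred: 30+23-9=44
Step 6: prey: 71+35-62=44; pred: 44+31-13=62
Step 7: prey: 44+22-54=12; pred: 62+27-18=71
Step 8: prey: 12+6-17=1; pred: 71+8-21=58
Step 9: prey: 1+0-1=0; pred: 58+0-17=41
Step 10: prey: 0+0-0=0; pred: 41+0-12=29
Step 11: prey: 0+0-0=0; pred: 29+0-8=21
Max prey = 78 at step 4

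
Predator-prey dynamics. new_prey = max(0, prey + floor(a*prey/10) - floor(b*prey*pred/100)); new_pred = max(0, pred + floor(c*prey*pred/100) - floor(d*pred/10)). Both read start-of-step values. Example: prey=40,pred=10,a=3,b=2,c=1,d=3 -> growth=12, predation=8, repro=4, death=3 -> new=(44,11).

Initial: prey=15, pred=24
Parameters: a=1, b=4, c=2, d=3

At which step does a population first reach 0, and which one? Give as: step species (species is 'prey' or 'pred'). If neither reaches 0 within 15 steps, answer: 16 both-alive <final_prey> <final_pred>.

Answer: 16 both-alive 1 3

Derivation:
Step 1: prey: 15+1-14=2; pred: 24+7-7=24
Step 2: prey: 2+0-1=1; pred: 24+0-7=17
Step 3: prey: 1+0-0=1; pred: 17+0-5=12
Step 4: prey: 1+0-0=1; pred: 12+0-3=9
Step 5: prey: 1+0-0=1; pred: 9+0-2=7
Step 6: prey: 1+0-0=1; pred: 7+0-2=5
Step 7: prey: 1+0-0=1; pred: 5+0-1=4
Step 8: prey: 1+0-0=1; pred: 4+0-1=3
Step 9: prey: 1+0-0=1; pred: 3+0-0=3
Steps 10-15: state stable at prey=1, pred=3 (no change)
No extinction within 15 steps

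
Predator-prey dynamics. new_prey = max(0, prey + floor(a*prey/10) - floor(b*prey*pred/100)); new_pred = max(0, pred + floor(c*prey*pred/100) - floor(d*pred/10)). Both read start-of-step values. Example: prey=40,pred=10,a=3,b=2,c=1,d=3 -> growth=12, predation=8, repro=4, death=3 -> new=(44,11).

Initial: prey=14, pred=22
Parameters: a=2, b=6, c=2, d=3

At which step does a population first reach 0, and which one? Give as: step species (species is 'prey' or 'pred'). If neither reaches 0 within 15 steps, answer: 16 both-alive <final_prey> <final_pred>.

Step 1: prey: 14+2-18=0; pred: 22+6-6=22
First extinction: prey at step 1

Answer: 1 prey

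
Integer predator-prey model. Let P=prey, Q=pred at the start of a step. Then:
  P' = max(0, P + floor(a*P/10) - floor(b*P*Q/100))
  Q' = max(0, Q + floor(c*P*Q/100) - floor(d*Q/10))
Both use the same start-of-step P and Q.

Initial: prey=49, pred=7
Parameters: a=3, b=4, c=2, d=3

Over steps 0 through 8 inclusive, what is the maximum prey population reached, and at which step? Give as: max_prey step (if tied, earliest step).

Step 1: prey: 49+14-13=50; pred: 7+6-2=11
Step 2: prey: 50+15-22=43; pred: 11+11-3=19
Step 3: prey: 43+12-32=23; pred: 19+16-5=30
Step 4: prey: 23+6-27=2; pred: 30+13-9=34
Step 5: prey: 2+0-2=0; pred: 34+1-10=25
Step 6: prey: 0+0-0=0; pred: 25+0-7=18
Step 7: prey: 0+0-0=0; pred: 18+0-5=13
Step 8: prey: 0+0-0=0; pred: 13+0-3=10
Max prey = 50 at step 1

Answer: 50 1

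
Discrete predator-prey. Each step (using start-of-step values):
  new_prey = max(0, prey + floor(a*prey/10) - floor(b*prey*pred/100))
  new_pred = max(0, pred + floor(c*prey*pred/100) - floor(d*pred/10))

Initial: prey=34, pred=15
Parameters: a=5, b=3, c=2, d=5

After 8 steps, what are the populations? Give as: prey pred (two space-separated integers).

Step 1: prey: 34+17-15=36; pred: 15+10-7=18
Step 2: prey: 36+18-19=35; pred: 18+12-9=21
Step 3: prey: 35+17-22=30; pred: 21+14-10=25
Step 4: prey: 30+15-22=23; pred: 25+15-12=28
Step 5: prey: 23+11-19=15; pred: 28+12-14=26
Step 6: prey: 15+7-11=11; pred: 26+7-13=20
Step 7: prey: 11+5-6=10; pred: 20+4-10=14
Step 8: prey: 10+5-4=11; pred: 14+2-7=9

Answer: 11 9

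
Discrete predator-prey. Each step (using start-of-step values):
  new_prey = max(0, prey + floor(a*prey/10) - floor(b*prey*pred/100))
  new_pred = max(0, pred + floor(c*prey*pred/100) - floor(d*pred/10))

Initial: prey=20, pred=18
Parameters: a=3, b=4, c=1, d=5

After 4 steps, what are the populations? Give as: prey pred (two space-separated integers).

Step 1: prey: 20+6-14=12; pred: 18+3-9=12
Step 2: prey: 12+3-5=10; pred: 12+1-6=7
Step 3: prey: 10+3-2=11; pred: 7+0-3=4
Step 4: prey: 11+3-1=13; pred: 4+0-2=2

Answer: 13 2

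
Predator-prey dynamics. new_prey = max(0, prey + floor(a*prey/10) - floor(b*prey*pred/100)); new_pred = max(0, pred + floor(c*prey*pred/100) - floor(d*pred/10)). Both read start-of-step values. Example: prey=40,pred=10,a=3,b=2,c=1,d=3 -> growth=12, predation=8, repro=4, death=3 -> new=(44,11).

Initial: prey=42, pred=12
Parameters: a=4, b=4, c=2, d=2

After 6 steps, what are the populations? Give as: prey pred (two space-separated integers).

Answer: 0 23

Derivation:
Step 1: prey: 42+16-20=38; pred: 12+10-2=20
Step 2: prey: 38+15-30=23; pred: 20+15-4=31
Step 3: prey: 23+9-28=4; pred: 31+14-6=39
Step 4: prey: 4+1-6=0; pred: 39+3-7=35
Step 5: prey: 0+0-0=0; pred: 35+0-7=28
Step 6: prey: 0+0-0=0; pred: 28+0-5=23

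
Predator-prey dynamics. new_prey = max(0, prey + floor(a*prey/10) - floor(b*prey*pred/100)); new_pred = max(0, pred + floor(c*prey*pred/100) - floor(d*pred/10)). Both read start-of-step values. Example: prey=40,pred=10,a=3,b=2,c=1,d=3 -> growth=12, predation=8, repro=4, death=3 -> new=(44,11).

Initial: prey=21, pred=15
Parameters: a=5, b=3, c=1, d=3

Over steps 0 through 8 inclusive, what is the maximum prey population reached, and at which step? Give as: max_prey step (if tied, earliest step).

Step 1: prey: 21+10-9=22; pred: 15+3-4=14
Step 2: prey: 22+11-9=24; pred: 14+3-4=13
Step 3: prey: 24+12-9=27; pred: 13+3-3=13
Step 4: prey: 27+13-10=30; pred: 13+3-3=13
Step 5: prey: 30+15-11=34; pred: 13+3-3=13
Step 6: prey: 34+17-13=38; pred: 13+4-3=14
Step 7: prey: 38+19-15=42; pred: 14+5-4=15
Step 8: prey: 42+21-18=45; pred: 15+6-4=17
Max prey = 45 at step 8

Answer: 45 8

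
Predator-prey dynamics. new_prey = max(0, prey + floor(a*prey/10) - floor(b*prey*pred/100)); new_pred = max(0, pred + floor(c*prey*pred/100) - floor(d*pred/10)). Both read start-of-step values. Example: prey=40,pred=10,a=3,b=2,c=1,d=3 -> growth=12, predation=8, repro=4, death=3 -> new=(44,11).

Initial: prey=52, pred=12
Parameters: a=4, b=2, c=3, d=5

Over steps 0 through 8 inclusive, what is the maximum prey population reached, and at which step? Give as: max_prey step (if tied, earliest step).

Answer: 60 1

Derivation:
Step 1: prey: 52+20-12=60; pred: 12+18-6=24
Step 2: prey: 60+24-28=56; pred: 24+43-12=55
Step 3: prey: 56+22-61=17; pred: 55+92-27=120
Step 4: prey: 17+6-40=0; pred: 120+61-60=121
Step 5: prey: 0+0-0=0; pred: 121+0-60=61
Step 6: prey: 0+0-0=0; pred: 61+0-30=31
Step 7: prey: 0+0-0=0; pred: 31+0-15=16
Step 8: prey: 0+0-0=0; pred: 16+0-8=8
Max prey = 60 at step 1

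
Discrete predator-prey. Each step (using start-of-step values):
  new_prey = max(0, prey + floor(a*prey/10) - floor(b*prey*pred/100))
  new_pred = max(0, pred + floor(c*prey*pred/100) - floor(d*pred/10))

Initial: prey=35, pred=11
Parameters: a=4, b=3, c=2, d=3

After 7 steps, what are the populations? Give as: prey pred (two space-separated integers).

Answer: 1 20

Derivation:
Step 1: prey: 35+14-11=38; pred: 11+7-3=15
Step 2: prey: 38+15-17=36; pred: 15+11-4=22
Step 3: prey: 36+14-23=27; pred: 22+15-6=31
Step 4: prey: 27+10-25=12; pred: 31+16-9=38
Step 5: prey: 12+4-13=3; pred: 38+9-11=36
Step 6: prey: 3+1-3=1; pred: 36+2-10=28
Step 7: prey: 1+0-0=1; pred: 28+0-8=20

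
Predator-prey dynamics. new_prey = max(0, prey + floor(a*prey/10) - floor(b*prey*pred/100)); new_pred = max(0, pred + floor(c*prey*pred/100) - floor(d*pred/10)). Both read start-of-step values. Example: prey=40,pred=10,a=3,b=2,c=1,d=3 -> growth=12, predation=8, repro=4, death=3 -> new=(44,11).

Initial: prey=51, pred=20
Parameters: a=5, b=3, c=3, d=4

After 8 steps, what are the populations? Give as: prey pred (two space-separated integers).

Step 1: prey: 51+25-30=46; pred: 20+30-8=42
Step 2: prey: 46+23-57=12; pred: 42+57-16=83
Step 3: prey: 12+6-29=0; pred: 83+29-33=79
Step 4: prey: 0+0-0=0; pred: 79+0-31=48
Step 5: prey: 0+0-0=0; pred: 48+0-19=29
Step 6: prey: 0+0-0=0; pred: 29+0-11=18
Step 7: prey: 0+0-0=0; pred: 18+0-7=11
Step 8: prey: 0+0-0=0; pred: 11+0-4=7

Answer: 0 7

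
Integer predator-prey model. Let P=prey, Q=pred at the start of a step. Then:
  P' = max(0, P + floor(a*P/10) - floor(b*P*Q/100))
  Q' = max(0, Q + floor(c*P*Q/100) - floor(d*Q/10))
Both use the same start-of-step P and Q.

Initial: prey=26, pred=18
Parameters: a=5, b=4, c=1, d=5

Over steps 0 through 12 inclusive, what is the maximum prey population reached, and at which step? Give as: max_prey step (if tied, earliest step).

Step 1: prey: 26+13-18=21; pred: 18+4-9=13
Step 2: prey: 21+10-10=21; pred: 13+2-6=9
Step 3: prey: 21+10-7=24; pred: 9+1-4=6
Step 4: prey: 24+12-5=31; pred: 6+1-3=4
Step 5: prey: 31+15-4=42; pred: 4+1-2=3
Step 6: prey: 42+21-5=58; pred: 3+1-1=3
Step 7: prey: 58+29-6=81; pred: 3+1-1=3
Step 8: prey: 81+40-9=112; pred: 3+2-1=4
Step 9: prey: 112+56-17=151; pred: 4+4-2=6
Step 10: prey: 151+75-36=190; pred: 6+9-3=12
Step 11: prey: 190+95-91=194; pred: 12+22-6=28
Step 12: prey: 194+97-217=74; pred: 28+54-14=68
Max prey = 194 at step 11

Answer: 194 11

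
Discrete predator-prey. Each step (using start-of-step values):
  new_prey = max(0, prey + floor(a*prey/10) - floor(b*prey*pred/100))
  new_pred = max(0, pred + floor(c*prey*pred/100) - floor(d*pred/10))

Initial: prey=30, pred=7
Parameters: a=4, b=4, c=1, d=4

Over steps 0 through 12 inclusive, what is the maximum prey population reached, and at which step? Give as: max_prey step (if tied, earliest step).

Step 1: prey: 30+12-8=34; pred: 7+2-2=7
Step 2: prey: 34+13-9=38; pred: 7+2-2=7
Step 3: prey: 38+15-10=43; pred: 7+2-2=7
Step 4: prey: 43+17-12=48; pred: 7+3-2=8
Step 5: prey: 48+19-15=52; pred: 8+3-3=8
Step 6: prey: 52+20-16=56; pred: 8+4-3=9
Step 7: prey: 56+22-20=58; pred: 9+5-3=11
Step 8: prey: 58+23-25=56; pred: 11+6-4=13
Step 9: prey: 56+22-29=49; pred: 13+7-5=15
Step 10: prey: 49+19-29=39; pred: 15+7-6=16
Step 11: prey: 39+15-24=30; pred: 16+6-6=16
Step 12: prey: 30+12-19=23; pred: 16+4-6=14
Max prey = 58 at step 7

Answer: 58 7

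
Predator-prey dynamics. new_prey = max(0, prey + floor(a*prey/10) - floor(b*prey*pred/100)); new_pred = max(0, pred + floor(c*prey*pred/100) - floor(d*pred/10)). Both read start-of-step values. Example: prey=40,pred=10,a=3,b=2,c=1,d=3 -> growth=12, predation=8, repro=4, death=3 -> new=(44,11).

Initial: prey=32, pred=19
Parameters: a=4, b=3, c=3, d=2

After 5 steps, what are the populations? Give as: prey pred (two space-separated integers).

Step 1: prey: 32+12-18=26; pred: 19+18-3=34
Step 2: prey: 26+10-26=10; pred: 34+26-6=54
Step 3: prey: 10+4-16=0; pred: 54+16-10=60
Step 4: prey: 0+0-0=0; pred: 60+0-12=48
Step 5: prey: 0+0-0=0; pred: 48+0-9=39

Answer: 0 39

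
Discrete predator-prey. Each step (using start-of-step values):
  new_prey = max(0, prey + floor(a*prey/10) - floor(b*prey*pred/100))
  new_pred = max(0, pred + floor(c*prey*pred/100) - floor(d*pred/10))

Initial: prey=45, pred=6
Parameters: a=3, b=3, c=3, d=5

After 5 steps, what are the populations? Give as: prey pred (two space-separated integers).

Answer: 0 32

Derivation:
Step 1: prey: 45+13-8=50; pred: 6+8-3=11
Step 2: prey: 50+15-16=49; pred: 11+16-5=22
Step 3: prey: 49+14-32=31; pred: 22+32-11=43
Step 4: prey: 31+9-39=1; pred: 43+39-21=61
Step 5: prey: 1+0-1=0; pred: 61+1-30=32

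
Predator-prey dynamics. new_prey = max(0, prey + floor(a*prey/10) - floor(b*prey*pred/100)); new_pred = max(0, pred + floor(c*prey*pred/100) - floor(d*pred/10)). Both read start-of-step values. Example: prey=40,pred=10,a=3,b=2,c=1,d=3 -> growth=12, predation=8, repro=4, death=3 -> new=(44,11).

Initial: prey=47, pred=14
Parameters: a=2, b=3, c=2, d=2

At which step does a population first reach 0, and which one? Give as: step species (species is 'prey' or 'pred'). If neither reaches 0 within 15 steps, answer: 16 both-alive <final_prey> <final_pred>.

Step 1: prey: 47+9-19=37; pred: 14+13-2=25
Step 2: prey: 37+7-27=17; pred: 25+18-5=38
Step 3: prey: 17+3-19=1; pred: 38+12-7=43
Step 4: prey: 1+0-1=0; pred: 43+0-8=35
First extinction: prey at step 4

Answer: 4 prey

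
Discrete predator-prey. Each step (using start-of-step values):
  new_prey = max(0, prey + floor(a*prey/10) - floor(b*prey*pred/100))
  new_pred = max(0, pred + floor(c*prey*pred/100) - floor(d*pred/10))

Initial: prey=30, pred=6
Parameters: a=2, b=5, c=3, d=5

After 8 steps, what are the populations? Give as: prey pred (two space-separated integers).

Answer: 7 2

Derivation:
Step 1: prey: 30+6-9=27; pred: 6+5-3=8
Step 2: prey: 27+5-10=22; pred: 8+6-4=10
Step 3: prey: 22+4-11=15; pred: 10+6-5=11
Step 4: prey: 15+3-8=10; pred: 11+4-5=10
Step 5: prey: 10+2-5=7; pred: 10+3-5=8
Step 6: prey: 7+1-2=6; pred: 8+1-4=5
Step 7: prey: 6+1-1=6; pred: 5+0-2=3
Step 8: prey: 6+1-0=7; pred: 3+0-1=2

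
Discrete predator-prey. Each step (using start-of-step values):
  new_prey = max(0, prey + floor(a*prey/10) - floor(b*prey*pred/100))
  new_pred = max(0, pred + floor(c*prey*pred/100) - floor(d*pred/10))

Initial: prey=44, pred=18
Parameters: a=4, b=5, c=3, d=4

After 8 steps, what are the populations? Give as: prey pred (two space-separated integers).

Step 1: prey: 44+17-39=22; pred: 18+23-7=34
Step 2: prey: 22+8-37=0; pred: 34+22-13=43
Step 3: prey: 0+0-0=0; pred: 43+0-17=26
Step 4: prey: 0+0-0=0; pred: 26+0-10=16
Step 5: prey: 0+0-0=0; pred: 16+0-6=10
Step 6: prey: 0+0-0=0; pred: 10+0-4=6
Step 7: prey: 0+0-0=0; pred: 6+0-2=4
Step 8: prey: 0+0-0=0; pred: 4+0-1=3

Answer: 0 3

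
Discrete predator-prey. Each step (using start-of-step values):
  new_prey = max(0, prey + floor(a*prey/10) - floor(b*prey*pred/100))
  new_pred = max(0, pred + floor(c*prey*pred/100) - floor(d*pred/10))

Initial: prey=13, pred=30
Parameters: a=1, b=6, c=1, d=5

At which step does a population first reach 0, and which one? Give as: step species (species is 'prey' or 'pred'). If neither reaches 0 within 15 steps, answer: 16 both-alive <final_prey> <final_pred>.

Answer: 1 prey

Derivation:
Step 1: prey: 13+1-23=0; pred: 30+3-15=18
First extinction: prey at step 1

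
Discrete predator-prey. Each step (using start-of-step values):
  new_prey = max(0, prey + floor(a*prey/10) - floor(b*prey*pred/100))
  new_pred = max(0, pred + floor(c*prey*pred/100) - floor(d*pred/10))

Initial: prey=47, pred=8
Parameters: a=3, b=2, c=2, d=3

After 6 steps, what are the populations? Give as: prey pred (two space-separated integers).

Answer: 0 54

Derivation:
Step 1: prey: 47+14-7=54; pred: 8+7-2=13
Step 2: prey: 54+16-14=56; pred: 13+14-3=24
Step 3: prey: 56+16-26=46; pred: 24+26-7=43
Step 4: prey: 46+13-39=20; pred: 43+39-12=70
Step 5: prey: 20+6-28=0; pred: 70+28-21=77
Step 6: prey: 0+0-0=0; pred: 77+0-23=54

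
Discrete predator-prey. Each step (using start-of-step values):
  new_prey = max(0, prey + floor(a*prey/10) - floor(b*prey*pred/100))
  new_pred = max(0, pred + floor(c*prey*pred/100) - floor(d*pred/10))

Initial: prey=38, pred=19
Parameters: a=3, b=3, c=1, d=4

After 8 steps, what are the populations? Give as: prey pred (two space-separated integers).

Step 1: prey: 38+11-21=28; pred: 19+7-7=19
Step 2: prey: 28+8-15=21; pred: 19+5-7=17
Step 3: prey: 21+6-10=17; pred: 17+3-6=14
Step 4: prey: 17+5-7=15; pred: 14+2-5=11
Step 5: prey: 15+4-4=15; pred: 11+1-4=8
Step 6: prey: 15+4-3=16; pred: 8+1-3=6
Step 7: prey: 16+4-2=18; pred: 6+0-2=4
Step 8: prey: 18+5-2=21; pred: 4+0-1=3

Answer: 21 3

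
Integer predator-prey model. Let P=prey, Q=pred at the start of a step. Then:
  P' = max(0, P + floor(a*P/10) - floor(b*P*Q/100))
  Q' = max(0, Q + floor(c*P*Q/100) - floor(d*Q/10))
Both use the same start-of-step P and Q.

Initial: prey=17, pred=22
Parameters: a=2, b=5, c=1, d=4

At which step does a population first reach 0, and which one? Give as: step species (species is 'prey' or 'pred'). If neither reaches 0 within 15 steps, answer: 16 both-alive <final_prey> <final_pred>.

Step 1: prey: 17+3-18=2; pred: 22+3-8=17
Step 2: prey: 2+0-1=1; pred: 17+0-6=11
Step 3: prey: 1+0-0=1; pred: 11+0-4=7
Step 4: prey: 1+0-0=1; pred: 7+0-2=5
Step 5: prey: 1+0-0=1; pred: 5+0-2=3
Step 6: prey: 1+0-0=1; pred: 3+0-1=2
Step 7: prey: 1+0-0=1; pred: 2+0-0=2
Steps 8-15: state stable at prey=1, pred=2 (no change)
No extinction within 15 steps

Answer: 16 both-alive 1 2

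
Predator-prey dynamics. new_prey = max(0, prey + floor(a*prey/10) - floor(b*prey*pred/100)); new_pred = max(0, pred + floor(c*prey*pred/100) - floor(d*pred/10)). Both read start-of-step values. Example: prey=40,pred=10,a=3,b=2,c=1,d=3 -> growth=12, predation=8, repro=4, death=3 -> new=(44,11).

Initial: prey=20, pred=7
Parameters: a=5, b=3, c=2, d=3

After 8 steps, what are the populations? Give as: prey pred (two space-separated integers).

Step 1: prey: 20+10-4=26; pred: 7+2-2=7
Step 2: prey: 26+13-5=34; pred: 7+3-2=8
Step 3: prey: 34+17-8=43; pred: 8+5-2=11
Step 4: prey: 43+21-14=50; pred: 11+9-3=17
Step 5: prey: 50+25-25=50; pred: 17+17-5=29
Step 6: prey: 50+25-43=32; pred: 29+29-8=50
Step 7: prey: 32+16-48=0; pred: 50+32-15=67
Step 8: prey: 0+0-0=0; pred: 67+0-20=47

Answer: 0 47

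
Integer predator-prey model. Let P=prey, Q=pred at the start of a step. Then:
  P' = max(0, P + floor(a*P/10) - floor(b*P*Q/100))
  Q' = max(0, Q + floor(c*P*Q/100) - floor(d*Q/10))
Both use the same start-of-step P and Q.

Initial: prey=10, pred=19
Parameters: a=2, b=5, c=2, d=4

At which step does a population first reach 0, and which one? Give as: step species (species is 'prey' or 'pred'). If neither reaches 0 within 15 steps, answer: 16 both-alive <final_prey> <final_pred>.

Answer: 16 both-alive 1 2

Derivation:
Step 1: prey: 10+2-9=3; pred: 19+3-7=15
Step 2: prey: 3+0-2=1; pred: 15+0-6=9
Step 3: prey: 1+0-0=1; pred: 9+0-3=6
Step 4: prey: 1+0-0=1; pred: 6+0-2=4
Step 5: prey: 1+0-0=1; pred: 4+0-1=3
Step 6: prey: 1+0-0=1; pred: 3+0-1=2
Step 7: prey: 1+0-0=1; pred: 2+0-0=2
Steps 8-15: state stable at prey=1, pred=2 (no change)
No extinction within 15 steps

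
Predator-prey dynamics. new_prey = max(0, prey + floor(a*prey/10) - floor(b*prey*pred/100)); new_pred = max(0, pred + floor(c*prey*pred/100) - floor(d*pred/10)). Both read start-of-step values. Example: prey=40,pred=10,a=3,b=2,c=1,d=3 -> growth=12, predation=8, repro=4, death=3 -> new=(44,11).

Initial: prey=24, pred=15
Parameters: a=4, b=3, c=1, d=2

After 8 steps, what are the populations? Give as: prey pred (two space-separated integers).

Answer: 18 14

Derivation:
Step 1: prey: 24+9-10=23; pred: 15+3-3=15
Step 2: prey: 23+9-10=22; pred: 15+3-3=15
Step 3: prey: 22+8-9=21; pred: 15+3-3=15
Step 4: prey: 21+8-9=20; pred: 15+3-3=15
Step 5: prey: 20+8-9=19; pred: 15+3-3=15
Step 6: prey: 19+7-8=18; pred: 15+2-3=14
Step 7: prey: 18+7-7=18; pred: 14+2-2=14
Step 8: prey: 18+7-7=18; pred: 14+2-2=14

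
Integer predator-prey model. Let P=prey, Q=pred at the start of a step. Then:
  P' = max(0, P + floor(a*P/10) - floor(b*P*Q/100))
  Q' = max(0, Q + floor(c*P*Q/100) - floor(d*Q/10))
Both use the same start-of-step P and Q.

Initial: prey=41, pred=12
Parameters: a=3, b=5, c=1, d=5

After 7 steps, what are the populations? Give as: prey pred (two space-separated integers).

Step 1: prey: 41+12-24=29; pred: 12+4-6=10
Step 2: prey: 29+8-14=23; pred: 10+2-5=7
Step 3: prey: 23+6-8=21; pred: 7+1-3=5
Step 4: prey: 21+6-5=22; pred: 5+1-2=4
Step 5: prey: 22+6-4=24; pred: 4+0-2=2
Step 6: prey: 24+7-2=29; pred: 2+0-1=1
Step 7: prey: 29+8-1=36; pred: 1+0-0=1

Answer: 36 1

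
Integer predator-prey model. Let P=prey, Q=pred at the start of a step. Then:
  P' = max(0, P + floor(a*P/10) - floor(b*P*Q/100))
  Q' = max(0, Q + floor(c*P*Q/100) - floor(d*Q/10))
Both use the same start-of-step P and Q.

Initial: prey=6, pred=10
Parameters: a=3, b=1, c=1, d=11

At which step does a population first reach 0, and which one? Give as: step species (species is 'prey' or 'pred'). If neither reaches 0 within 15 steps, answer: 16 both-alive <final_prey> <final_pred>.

Step 1: prey: 6+1-0=7; pred: 10+0-11=0
First extinction: pred at step 1

Answer: 1 pred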